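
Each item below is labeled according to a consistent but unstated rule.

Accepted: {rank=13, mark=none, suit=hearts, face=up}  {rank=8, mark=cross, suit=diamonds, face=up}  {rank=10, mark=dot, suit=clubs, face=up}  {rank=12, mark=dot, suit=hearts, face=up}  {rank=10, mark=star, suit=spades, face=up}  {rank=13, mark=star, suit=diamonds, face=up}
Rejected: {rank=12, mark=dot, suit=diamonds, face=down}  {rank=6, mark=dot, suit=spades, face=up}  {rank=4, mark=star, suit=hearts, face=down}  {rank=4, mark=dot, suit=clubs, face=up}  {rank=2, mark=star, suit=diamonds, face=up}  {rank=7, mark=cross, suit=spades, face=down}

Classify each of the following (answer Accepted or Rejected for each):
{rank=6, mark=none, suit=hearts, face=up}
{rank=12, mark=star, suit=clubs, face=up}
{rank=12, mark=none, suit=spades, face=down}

Rejected, Accepted, Rejected

The simplest hypothesis consistent with all the labels is: face is up AND rank ≥ 7.
{rank=6, mark=none, suit=hearts, face=up}: Rejected (face is up, rank = 6).
{rank=12, mark=star, suit=clubs, face=up}: Accepted (face is up, rank = 12).
{rank=12, mark=none, suit=spades, face=down}: Rejected (face is down, rank = 12).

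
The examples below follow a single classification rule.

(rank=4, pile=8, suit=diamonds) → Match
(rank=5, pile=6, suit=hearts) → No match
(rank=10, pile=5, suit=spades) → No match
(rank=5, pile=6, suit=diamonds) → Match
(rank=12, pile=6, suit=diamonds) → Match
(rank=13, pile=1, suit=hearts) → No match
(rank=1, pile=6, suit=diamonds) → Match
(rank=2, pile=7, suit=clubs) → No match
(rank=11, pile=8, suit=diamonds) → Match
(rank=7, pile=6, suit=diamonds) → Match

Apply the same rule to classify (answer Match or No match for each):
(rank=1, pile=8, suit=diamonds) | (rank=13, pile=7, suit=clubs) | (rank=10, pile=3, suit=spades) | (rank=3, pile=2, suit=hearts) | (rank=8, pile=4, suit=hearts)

Match, No match, No match, No match, No match

Every 'Match' example satisfies: suit is diamonds. None of the 'No match' examples do.
(rank=1, pile=8, suit=diamonds): Match (suit is diamonds).
(rank=13, pile=7, suit=clubs): No match (suit is clubs).
(rank=10, pile=3, suit=spades): No match (suit is spades).
(rank=3, pile=2, suit=hearts): No match (suit is hearts).
(rank=8, pile=4, suit=hearts): No match (suit is hearts).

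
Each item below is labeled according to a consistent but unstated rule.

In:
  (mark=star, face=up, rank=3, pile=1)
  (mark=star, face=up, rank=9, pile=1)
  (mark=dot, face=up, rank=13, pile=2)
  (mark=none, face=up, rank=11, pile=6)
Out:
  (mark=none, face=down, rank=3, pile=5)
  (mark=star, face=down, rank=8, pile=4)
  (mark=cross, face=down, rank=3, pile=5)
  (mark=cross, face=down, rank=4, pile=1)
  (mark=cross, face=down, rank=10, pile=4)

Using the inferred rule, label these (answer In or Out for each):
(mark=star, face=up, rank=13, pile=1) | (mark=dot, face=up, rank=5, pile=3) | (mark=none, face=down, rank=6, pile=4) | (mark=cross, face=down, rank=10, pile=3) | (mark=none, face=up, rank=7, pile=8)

'In' ⟺ face is up.

In, In, Out, Out, In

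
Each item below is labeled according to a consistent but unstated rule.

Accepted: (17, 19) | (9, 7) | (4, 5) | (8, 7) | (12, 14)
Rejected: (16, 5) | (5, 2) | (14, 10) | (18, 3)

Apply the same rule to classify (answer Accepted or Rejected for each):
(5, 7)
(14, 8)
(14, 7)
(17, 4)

One predicate separates the groups cleanly: |first − second| ≤ 2.

Accepted, Rejected, Rejected, Rejected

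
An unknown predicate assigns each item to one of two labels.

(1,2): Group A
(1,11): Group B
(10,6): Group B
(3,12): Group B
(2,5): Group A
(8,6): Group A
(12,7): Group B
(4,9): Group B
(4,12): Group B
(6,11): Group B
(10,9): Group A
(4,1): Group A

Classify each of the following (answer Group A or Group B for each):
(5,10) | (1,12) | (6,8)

A rule that fits every label: |first − second| ≤ 3 — true of each 'Group A' example, false of each 'Group B' one.
(5,10): |5−10| = 5 — does not pass, so Group B.
(1,12): |1−12| = 11 — does not pass, so Group B.
(6,8): |6−8| = 2 — meets the rule, so Group A.

Group B, Group B, Group A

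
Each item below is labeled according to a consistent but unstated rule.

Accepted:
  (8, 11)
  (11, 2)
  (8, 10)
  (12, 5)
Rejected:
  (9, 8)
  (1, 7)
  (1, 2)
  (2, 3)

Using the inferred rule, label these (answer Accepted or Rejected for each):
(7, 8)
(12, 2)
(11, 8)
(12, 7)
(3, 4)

'Accepted' ⟺ max ≥ 10.
(7, 8): max 8 — fails this test, so Rejected.
(12, 2): max 12 — checks out, so Accepted.
(11, 8): max 11 — checks out, so Accepted.
(12, 7): max 12 — checks out, so Accepted.
(3, 4): max 4 — fails this test, so Rejected.

Rejected, Accepted, Accepted, Accepted, Rejected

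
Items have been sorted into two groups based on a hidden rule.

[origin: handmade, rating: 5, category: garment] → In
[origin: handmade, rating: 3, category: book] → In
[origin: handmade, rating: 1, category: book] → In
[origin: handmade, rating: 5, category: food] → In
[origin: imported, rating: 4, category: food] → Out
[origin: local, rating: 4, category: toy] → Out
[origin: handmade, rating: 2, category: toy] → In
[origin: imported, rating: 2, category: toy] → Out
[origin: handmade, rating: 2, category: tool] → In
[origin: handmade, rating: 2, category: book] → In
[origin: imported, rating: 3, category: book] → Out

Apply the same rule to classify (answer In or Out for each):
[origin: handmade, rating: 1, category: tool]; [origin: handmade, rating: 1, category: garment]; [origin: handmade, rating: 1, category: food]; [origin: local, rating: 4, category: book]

Checking candidate rules against both groups, what survives is: origin is handmade.
[origin: handmade, rating: 1, category: tool] — origin is handmade, hence In. [origin: handmade, rating: 1, category: garment] — origin is handmade, hence In. [origin: handmade, rating: 1, category: food] — origin is handmade, hence In. [origin: local, rating: 4, category: book] — origin is local, hence Out.

In, In, In, Out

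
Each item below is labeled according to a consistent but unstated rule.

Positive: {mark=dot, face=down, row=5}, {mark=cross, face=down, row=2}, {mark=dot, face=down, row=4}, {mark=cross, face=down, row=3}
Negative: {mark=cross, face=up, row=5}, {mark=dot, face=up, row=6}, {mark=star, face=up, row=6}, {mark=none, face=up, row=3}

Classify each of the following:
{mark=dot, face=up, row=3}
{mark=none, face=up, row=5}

Looking at the examples, the only property every 'Positive' case has and every 'Negative' case lacks is: face is down.
{mark=dot, face=up, row=3}: face is up — lacks this property, so Negative.
{mark=none, face=up, row=5}: face is up — lacks this property, so Negative.

Negative, Negative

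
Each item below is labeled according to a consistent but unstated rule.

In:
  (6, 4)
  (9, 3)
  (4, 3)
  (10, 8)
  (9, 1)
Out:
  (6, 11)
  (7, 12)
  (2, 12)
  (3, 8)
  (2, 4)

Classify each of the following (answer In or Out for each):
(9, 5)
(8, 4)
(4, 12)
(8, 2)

The distinguishing property — first > second — holds for all the 'In' cases and none of the 'Out' cases.
(9, 5) → 9 > 5 → In. (8, 4) → 8 > 4 → In. (4, 12) → 4 < 12 → Out. (8, 2) → 8 > 2 → In.

In, In, Out, In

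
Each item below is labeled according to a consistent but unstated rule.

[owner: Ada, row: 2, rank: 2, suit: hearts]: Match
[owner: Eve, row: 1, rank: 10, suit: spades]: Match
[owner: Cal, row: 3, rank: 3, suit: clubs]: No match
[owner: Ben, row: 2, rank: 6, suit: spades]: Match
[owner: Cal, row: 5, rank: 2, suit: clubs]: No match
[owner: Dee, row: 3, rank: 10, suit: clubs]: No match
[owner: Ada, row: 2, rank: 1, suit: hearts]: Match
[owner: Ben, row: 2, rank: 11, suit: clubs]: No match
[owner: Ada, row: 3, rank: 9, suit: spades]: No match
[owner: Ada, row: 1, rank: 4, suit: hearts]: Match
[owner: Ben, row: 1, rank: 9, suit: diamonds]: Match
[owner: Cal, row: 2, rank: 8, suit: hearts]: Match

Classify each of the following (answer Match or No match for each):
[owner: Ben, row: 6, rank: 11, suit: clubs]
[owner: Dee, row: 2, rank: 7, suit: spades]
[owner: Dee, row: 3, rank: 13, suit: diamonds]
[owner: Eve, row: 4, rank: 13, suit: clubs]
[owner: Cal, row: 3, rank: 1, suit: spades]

Rule: rank ≤ 10 AND row ≤ 2. This holds for each 'Match' example and fails for each 'No match' one.
[owner: Ben, row: 6, rank: 11, suit: clubs] → rank = 11, row = 6 → No match. [owner: Dee, row: 2, rank: 7, suit: spades] → rank = 7, row = 2 → Match. [owner: Dee, row: 3, rank: 13, suit: diamonds] → rank = 13, row = 3 → No match. [owner: Eve, row: 4, rank: 13, suit: clubs] → rank = 13, row = 4 → No match. [owner: Cal, row: 3, rank: 1, suit: spades] → rank = 1, row = 3 → No match.

No match, Match, No match, No match, No match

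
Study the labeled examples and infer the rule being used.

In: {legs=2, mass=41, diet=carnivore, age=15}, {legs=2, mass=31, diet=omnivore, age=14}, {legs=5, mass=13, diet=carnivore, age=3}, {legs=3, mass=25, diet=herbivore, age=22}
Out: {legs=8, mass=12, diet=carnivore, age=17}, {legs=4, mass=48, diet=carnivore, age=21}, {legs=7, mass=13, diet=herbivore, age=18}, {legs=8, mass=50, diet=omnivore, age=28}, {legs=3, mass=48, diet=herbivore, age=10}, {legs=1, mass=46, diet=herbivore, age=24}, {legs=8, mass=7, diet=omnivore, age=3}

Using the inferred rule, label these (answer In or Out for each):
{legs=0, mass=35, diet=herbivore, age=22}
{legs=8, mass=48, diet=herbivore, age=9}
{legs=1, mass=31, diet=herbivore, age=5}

The rule appears to be: mass ≤ 41 AND legs ≤ 5.

In, Out, In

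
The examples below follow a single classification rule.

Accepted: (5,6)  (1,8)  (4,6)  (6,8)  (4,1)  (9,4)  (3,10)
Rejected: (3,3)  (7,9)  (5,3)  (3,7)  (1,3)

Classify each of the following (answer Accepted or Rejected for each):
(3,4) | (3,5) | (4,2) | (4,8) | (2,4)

Checking candidate rules against both groups, what survives is: product is even.
(3,4) — 3·4 = 12, hence Accepted.
(3,5) — 3·5 = 15, hence Rejected.
(4,2) — 4·2 = 8, hence Accepted.
(4,8) — 4·8 = 32, hence Accepted.
(2,4) — 2·4 = 8, hence Accepted.

Accepted, Rejected, Accepted, Accepted, Accepted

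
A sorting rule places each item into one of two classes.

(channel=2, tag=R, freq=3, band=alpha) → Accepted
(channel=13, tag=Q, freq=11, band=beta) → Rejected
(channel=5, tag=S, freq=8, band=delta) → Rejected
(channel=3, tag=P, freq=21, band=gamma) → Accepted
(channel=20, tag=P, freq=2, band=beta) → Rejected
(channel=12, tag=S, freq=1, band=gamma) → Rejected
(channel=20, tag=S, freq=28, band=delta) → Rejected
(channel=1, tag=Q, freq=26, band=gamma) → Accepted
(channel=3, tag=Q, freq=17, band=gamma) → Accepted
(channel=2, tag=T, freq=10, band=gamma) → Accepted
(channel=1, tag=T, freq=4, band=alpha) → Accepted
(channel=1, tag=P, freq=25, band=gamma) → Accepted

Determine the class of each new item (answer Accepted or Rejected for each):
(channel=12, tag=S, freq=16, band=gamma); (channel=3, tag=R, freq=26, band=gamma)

Every 'Accepted' example satisfies: channel ≤ 3. None of the 'Rejected' examples do.
(channel=12, tag=S, freq=16, band=gamma) — channel = 12, hence Rejected.
(channel=3, tag=R, freq=26, band=gamma) — channel = 3, hence Accepted.

Rejected, Accepted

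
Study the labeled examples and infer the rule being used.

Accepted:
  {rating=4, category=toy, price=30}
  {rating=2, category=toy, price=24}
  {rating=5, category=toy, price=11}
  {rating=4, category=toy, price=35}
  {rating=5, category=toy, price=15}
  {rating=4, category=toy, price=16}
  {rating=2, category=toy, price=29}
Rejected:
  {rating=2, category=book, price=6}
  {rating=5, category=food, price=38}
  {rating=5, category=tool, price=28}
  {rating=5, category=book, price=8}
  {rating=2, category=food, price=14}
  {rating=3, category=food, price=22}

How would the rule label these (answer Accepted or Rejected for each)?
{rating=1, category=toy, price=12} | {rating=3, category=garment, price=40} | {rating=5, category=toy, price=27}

Accepted, Rejected, Accepted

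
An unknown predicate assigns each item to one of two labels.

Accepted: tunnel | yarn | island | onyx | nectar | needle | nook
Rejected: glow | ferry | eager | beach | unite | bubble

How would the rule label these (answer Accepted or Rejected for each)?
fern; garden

The pattern is that an item is 'Accepted' exactly when: even length AND contains 'n'.
fern: length 4, has 'n' — qualifies, so Accepted. garden: length 6, has 'n' — qualifies, so Accepted.

Accepted, Accepted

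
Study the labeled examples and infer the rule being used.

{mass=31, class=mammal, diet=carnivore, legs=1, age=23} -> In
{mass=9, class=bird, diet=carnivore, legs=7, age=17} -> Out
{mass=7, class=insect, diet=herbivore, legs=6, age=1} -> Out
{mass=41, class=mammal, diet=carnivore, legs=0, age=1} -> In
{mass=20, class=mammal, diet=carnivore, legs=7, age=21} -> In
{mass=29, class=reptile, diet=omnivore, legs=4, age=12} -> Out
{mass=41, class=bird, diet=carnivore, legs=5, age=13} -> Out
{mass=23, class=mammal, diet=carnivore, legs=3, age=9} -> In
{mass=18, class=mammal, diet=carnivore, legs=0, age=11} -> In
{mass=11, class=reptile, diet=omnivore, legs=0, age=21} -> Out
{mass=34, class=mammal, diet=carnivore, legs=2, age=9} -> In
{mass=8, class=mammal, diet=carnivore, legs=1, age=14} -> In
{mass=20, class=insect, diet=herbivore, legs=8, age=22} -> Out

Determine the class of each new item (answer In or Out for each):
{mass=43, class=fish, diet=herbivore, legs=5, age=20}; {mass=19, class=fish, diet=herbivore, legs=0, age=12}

Comparing the two groups points to one rule — class is mammal.
{mass=43, class=fish, diet=herbivore, legs=5, age=20}: class is fish — does not pass, so Out.
{mass=19, class=fish, diet=herbivore, legs=0, age=12}: class is fish — does not pass, so Out.

Out, Out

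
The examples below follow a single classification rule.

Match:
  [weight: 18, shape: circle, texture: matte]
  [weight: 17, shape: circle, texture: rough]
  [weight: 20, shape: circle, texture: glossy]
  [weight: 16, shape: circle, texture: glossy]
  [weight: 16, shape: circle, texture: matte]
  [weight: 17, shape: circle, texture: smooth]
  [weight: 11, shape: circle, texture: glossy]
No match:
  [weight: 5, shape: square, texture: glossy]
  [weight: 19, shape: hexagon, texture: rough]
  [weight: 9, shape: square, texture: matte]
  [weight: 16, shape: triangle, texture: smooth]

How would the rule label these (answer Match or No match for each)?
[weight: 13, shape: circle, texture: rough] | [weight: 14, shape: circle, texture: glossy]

The pattern is that an item is 'Match' exactly when: shape is circle.
[weight: 13, shape: circle, texture: rough] — shape is circle, hence Match.
[weight: 14, shape: circle, texture: glossy] — shape is circle, hence Match.

Match, Match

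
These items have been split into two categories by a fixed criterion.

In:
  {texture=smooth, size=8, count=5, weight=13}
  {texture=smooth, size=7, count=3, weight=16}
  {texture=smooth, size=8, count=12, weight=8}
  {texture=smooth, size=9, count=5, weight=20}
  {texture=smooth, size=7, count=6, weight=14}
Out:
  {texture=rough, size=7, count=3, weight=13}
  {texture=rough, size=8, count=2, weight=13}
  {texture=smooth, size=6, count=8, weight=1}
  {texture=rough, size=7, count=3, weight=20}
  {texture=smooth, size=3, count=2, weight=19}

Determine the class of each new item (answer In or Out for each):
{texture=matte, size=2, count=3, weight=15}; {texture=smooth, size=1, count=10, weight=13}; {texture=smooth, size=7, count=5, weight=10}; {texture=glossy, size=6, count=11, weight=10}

Out, Out, In, Out

'In' ⟺ texture is smooth AND size ≥ 7.
{texture=matte, size=2, count=3, weight=15}: texture is matte, size = 2, fails this test → Out. {texture=smooth, size=1, count=10, weight=13}: texture is smooth, size = 1, fails this test → Out. {texture=smooth, size=7, count=5, weight=10}: texture is smooth, size = 7, qualifies → In. {texture=glossy, size=6, count=11, weight=10}: texture is glossy, size = 6, fails this test → Out.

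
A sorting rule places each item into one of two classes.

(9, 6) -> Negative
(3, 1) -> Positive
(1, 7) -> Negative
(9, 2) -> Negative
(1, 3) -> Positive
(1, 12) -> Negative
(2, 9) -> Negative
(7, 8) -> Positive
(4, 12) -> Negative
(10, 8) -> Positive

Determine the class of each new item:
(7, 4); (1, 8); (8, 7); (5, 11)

The distinguishing property — |first − second| ≤ 2 — holds for all the 'Positive' cases and none of the 'Negative' cases.
(7, 4): |7−4| = 3 — does not pass, so Negative.
(1, 8): |1−8| = 7 — does not pass, so Negative.
(8, 7): |8−7| = 1 — has this property, so Positive.
(5, 11): |5−11| = 6 — does not pass, so Negative.

Negative, Negative, Positive, Negative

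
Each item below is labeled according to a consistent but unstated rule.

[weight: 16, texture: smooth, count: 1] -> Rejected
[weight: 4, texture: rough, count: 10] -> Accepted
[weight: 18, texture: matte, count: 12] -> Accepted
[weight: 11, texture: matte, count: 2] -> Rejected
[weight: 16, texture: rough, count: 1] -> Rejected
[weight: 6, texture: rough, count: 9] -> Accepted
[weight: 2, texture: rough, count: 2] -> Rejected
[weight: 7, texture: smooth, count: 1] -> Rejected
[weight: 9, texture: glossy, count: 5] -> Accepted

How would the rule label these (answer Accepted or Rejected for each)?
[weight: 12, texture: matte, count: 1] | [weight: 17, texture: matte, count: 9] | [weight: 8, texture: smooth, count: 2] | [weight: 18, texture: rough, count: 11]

Rejected, Accepted, Rejected, Accepted

The common property of the 'Accepted' items is: count ≥ 5. No 'Rejected' item has it.
[weight: 12, texture: matte, count: 1]: count = 1 — doesn't qualify, so Rejected.
[weight: 17, texture: matte, count: 9]: count = 9 — satisfies this, so Accepted.
[weight: 8, texture: smooth, count: 2]: count = 2 — doesn't qualify, so Rejected.
[weight: 18, texture: rough, count: 11]: count = 11 — satisfies this, so Accepted.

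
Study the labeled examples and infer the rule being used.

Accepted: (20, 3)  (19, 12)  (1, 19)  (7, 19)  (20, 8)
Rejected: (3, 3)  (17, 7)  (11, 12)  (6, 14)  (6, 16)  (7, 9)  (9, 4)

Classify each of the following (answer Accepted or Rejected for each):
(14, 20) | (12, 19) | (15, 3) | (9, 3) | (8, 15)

Accepted, Accepted, Rejected, Rejected, Rejected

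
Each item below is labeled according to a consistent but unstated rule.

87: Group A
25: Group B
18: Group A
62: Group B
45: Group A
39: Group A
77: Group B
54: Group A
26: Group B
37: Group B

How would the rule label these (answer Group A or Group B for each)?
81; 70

Group A, Group B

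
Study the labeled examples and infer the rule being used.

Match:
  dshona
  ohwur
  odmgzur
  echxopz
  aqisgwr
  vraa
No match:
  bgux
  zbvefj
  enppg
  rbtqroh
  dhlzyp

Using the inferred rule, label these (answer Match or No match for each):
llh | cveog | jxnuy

No match, Match, No match

'Match' ⟺ has ≥ 2 vowels.
llh: No match (0 vowels).
cveog: Match (2 vowels).
jxnuy: No match (1 vowel).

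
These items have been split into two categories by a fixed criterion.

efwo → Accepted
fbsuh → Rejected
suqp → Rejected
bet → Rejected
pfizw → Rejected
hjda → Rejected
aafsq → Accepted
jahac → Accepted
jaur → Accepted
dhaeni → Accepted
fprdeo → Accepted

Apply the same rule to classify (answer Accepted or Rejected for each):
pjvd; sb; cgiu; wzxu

Rejected, Rejected, Accepted, Rejected

The common property of the 'Accepted' items is: has ≥ 2 vowels. No 'Rejected' item has it.
pjvd: Rejected (0 vowels). sb: Rejected (0 vowels). cgiu: Accepted (2 vowels). wzxu: Rejected (1 vowel).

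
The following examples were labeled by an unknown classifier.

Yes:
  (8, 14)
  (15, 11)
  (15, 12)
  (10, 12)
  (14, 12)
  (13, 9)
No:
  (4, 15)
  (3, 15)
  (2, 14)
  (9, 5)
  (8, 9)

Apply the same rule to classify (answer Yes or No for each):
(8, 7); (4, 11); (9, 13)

No, No, Yes

The classifier is using: sum ≥ 22.
(8, 7): 8+7 = 15, does not fit → No. (4, 11): 4+11 = 15, does not fit → No. (9, 13): 9+13 = 22, fits → Yes.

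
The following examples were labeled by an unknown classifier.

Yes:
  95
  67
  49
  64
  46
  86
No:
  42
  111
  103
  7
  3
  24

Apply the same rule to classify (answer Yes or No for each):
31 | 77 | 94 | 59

Every 'Yes' example satisfies: digit sum ≥ 8. None of the 'No' examples do.
31 → digit sum 3+1 = 4 → No. 77 → digit sum 7+7 = 14 → Yes. 94 → digit sum 9+4 = 13 → Yes. 59 → digit sum 5+9 = 14 → Yes.

No, Yes, Yes, Yes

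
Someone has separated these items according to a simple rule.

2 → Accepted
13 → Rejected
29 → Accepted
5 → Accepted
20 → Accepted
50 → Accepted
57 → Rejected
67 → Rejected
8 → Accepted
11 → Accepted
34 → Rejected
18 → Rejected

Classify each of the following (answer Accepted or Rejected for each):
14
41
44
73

Accepted, Accepted, Accepted, Rejected

One predicate separates the groups cleanly: ≡ 2 (mod 3).
14: Accepted (14 mod 3 = 2).
41: Accepted (41 mod 3 = 2).
44: Accepted (44 mod 3 = 2).
73: Rejected (73 mod 3 = 1).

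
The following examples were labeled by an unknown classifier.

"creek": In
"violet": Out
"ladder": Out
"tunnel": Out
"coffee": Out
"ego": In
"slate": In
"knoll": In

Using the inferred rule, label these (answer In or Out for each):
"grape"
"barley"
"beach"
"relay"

In, Out, In, In

A rule that fits every label: odd length — true of each 'In' example, false of each 'Out' one.
"grape": length 5 — has this property, so In.
"barley": length 6 — lacks this property, so Out.
"beach": length 5 — has this property, so In.
"relay": length 5 — has this property, so In.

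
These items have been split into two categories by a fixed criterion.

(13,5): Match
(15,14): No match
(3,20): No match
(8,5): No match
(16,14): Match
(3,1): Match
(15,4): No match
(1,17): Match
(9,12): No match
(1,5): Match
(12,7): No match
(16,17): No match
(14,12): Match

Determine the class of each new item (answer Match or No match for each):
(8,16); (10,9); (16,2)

Match, No match, Match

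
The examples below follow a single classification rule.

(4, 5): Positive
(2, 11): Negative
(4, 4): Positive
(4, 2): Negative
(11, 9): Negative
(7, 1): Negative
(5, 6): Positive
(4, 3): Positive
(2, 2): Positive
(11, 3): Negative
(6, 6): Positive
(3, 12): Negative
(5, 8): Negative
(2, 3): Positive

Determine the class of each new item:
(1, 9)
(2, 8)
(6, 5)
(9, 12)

'Positive' ⟺ |first − second| ≤ 1.

Negative, Negative, Positive, Negative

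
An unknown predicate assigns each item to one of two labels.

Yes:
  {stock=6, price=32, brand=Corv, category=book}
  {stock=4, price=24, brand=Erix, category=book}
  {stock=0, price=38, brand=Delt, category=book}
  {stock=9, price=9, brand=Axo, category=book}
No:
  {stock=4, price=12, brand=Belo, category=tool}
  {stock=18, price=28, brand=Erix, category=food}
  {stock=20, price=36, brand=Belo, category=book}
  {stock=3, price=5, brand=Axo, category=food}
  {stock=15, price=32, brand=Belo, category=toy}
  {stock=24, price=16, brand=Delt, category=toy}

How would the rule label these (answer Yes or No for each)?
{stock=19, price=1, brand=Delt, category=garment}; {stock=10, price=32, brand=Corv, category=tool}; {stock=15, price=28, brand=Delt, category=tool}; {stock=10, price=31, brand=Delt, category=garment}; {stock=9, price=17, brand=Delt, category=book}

No, No, No, No, Yes

The simplest hypothesis consistent with all the labels is: category is book AND stock ≤ 9.
{stock=19, price=1, brand=Delt, category=garment}: category is garment, stock = 19, doesn't qualify → No. {stock=10, price=32, brand=Corv, category=tool}: category is tool, stock = 10, doesn't qualify → No. {stock=15, price=28, brand=Delt, category=tool}: category is tool, stock = 15, doesn't qualify → No. {stock=10, price=31, brand=Delt, category=garment}: category is garment, stock = 10, doesn't qualify → No. {stock=9, price=17, brand=Delt, category=book}: category is book, stock = 9, fits → Yes.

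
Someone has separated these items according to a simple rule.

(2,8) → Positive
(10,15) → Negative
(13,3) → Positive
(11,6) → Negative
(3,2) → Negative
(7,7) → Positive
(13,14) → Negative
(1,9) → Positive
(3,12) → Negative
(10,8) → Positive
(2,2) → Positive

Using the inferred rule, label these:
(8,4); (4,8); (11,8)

Positive, Positive, Negative

Comparing the two groups points to one rule — sum is even.
(8,4): 8+4 = 12 — has this property, so Positive.
(4,8): 4+8 = 12 — has this property, so Positive.
(11,8): 11+8 = 19 — fails this test, so Negative.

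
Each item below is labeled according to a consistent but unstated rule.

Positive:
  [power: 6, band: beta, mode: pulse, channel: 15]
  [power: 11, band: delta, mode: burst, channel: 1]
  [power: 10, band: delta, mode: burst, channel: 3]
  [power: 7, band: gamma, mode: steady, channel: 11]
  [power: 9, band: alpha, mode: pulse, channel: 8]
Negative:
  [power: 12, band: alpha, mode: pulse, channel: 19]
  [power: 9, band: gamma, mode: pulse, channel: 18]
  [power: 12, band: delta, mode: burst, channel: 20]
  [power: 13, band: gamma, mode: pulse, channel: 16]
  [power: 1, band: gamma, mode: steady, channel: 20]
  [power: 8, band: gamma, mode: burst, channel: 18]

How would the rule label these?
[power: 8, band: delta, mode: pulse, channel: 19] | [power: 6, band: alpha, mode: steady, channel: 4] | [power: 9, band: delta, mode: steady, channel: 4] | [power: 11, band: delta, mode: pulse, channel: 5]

Negative, Positive, Positive, Positive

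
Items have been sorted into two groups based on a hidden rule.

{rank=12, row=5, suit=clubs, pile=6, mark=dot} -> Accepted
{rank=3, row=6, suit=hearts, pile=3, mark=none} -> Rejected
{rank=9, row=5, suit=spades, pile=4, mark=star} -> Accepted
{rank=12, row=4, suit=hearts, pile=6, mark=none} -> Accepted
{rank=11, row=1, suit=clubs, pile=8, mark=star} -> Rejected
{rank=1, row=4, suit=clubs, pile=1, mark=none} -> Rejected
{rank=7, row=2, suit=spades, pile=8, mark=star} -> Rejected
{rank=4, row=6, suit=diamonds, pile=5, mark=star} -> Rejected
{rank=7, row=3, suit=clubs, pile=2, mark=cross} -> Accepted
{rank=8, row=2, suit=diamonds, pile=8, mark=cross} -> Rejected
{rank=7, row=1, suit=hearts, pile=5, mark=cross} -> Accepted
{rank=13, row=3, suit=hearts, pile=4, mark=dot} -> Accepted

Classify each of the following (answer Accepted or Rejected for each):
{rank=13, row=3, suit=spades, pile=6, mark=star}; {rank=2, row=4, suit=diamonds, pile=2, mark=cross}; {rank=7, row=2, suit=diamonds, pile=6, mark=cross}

The common property of the 'Accepted' items is: pile ≤ 6 AND rank ≥ 7. No 'Rejected' item has it.
{rank=13, row=3, suit=spades, pile=6, mark=star}: pile = 6, rank = 13, meets the rule → Accepted. {rank=2, row=4, suit=diamonds, pile=2, mark=cross}: pile = 2, rank = 2, doesn't match → Rejected. {rank=7, row=2, suit=diamonds, pile=6, mark=cross}: pile = 6, rank = 7, meets the rule → Accepted.

Accepted, Rejected, Accepted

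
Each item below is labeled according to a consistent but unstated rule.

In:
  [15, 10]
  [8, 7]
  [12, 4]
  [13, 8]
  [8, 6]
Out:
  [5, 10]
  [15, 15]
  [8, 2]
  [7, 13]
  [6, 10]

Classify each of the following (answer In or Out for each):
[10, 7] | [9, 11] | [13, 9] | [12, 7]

Rule: first > second AND sum ≥ 14. This holds for each 'In' example and fails for each 'Out' one.

In, Out, In, In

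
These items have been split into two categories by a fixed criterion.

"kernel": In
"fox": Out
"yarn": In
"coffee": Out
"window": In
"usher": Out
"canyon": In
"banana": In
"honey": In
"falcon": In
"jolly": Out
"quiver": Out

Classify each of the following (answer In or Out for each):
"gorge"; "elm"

The simplest hypothesis consistent with all the labels is: contains 'n'.

Out, Out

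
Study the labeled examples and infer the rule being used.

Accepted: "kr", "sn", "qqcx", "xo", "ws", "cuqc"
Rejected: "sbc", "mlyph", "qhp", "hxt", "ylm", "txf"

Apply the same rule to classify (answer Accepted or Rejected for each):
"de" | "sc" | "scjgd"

The rule appears to be: even length.
"de": Accepted (length 2). "sc": Accepted (length 2). "scjgd": Rejected (length 5).

Accepted, Accepted, Rejected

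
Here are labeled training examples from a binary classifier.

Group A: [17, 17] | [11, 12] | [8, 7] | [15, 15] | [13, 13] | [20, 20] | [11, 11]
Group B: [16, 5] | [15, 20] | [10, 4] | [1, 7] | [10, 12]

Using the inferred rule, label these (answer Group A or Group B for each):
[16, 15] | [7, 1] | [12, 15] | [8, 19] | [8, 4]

Group A, Group B, Group B, Group B, Group B

The pattern is that an item is 'Group A' exactly when: |first − second| ≤ 1.
[16, 15] → |16−15| = 1 → Group A.
[7, 1] → |7−1| = 6 → Group B.
[12, 15] → |12−15| = 3 → Group B.
[8, 19] → |8−19| = 11 → Group B.
[8, 4] → |8−4| = 4 → Group B.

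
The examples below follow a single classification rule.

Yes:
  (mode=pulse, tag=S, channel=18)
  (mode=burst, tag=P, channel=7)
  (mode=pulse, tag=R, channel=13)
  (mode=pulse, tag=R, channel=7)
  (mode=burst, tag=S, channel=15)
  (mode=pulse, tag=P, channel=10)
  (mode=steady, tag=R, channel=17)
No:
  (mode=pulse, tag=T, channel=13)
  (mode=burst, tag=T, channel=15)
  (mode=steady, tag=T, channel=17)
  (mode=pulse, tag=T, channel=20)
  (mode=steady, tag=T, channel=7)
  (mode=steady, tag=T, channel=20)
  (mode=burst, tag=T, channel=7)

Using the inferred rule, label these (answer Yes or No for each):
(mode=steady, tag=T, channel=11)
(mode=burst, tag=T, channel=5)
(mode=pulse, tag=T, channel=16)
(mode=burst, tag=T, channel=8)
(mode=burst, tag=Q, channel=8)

The distinguishing property — tag is not T — holds for all the 'Yes' cases and none of the 'No' cases.
(mode=steady, tag=T, channel=11): No (tag is T).
(mode=burst, tag=T, channel=5): No (tag is T).
(mode=pulse, tag=T, channel=16): No (tag is T).
(mode=burst, tag=T, channel=8): No (tag is T).
(mode=burst, tag=Q, channel=8): Yes (tag is Q).

No, No, No, No, Yes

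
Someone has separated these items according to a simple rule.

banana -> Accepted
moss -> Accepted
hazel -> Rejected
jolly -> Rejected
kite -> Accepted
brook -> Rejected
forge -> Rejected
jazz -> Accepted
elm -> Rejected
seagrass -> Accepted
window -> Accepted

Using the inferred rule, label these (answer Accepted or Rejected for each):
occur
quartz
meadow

Rejected, Accepted, Accepted

Rule: even length. This holds for each 'Accepted' example and fails for each 'Rejected' one.
Rejected: occur, since length 5. Accepted: quartz, since length 6. Accepted: meadow, since length 6.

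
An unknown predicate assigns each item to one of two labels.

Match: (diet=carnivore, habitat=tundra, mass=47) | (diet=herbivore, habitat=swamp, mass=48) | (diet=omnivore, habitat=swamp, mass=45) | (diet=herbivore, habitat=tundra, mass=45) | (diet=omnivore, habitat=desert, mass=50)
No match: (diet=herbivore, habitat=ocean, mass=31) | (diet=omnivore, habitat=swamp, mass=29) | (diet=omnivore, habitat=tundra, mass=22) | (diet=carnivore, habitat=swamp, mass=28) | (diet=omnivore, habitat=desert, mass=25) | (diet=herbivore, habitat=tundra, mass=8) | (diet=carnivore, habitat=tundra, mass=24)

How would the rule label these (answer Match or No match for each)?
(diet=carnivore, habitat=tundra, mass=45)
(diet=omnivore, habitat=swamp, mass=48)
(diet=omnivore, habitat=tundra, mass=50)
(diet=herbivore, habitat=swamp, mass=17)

The rule appears to be: mass ≥ 45.
(diet=carnivore, habitat=tundra, mass=45) → mass = 45 → Match. (diet=omnivore, habitat=swamp, mass=48) → mass = 48 → Match. (diet=omnivore, habitat=tundra, mass=50) → mass = 50 → Match. (diet=herbivore, habitat=swamp, mass=17) → mass = 17 → No match.

Match, Match, Match, No match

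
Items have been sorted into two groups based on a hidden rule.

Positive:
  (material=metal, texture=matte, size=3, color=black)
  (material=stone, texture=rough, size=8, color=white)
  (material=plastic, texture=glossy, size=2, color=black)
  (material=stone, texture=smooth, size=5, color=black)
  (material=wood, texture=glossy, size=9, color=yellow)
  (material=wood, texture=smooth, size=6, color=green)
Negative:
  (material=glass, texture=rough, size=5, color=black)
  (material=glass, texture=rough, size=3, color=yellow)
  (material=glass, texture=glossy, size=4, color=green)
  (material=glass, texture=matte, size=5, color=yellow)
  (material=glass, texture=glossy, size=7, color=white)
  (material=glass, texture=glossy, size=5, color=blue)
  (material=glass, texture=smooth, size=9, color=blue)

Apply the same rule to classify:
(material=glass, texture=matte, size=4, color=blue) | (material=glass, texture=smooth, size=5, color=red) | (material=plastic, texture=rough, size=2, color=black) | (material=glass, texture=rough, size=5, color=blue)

Rule: material is not glass. This holds for each 'Positive' example and fails for each 'Negative' one.
(material=glass, texture=matte, size=4, color=blue) — material is glass, hence Negative.
(material=glass, texture=smooth, size=5, color=red) — material is glass, hence Negative.
(material=plastic, texture=rough, size=2, color=black) — material is plastic, hence Positive.
(material=glass, texture=rough, size=5, color=blue) — material is glass, hence Negative.

Negative, Negative, Positive, Negative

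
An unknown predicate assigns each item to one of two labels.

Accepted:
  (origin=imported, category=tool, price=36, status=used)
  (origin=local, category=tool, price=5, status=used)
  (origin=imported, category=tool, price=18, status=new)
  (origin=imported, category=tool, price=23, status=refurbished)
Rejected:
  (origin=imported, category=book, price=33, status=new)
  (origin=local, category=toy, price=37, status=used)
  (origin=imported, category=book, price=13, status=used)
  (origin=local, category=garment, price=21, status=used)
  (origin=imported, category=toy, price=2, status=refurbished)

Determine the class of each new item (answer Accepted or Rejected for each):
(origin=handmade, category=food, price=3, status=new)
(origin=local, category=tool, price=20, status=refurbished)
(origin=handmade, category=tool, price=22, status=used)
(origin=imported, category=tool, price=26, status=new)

Checking candidate rules against both groups, what survives is: category is tool.
Rejected: (origin=handmade, category=food, price=3, status=new), since category is food.
Accepted: (origin=local, category=tool, price=20, status=refurbished), since category is tool.
Accepted: (origin=handmade, category=tool, price=22, status=used), since category is tool.
Accepted: (origin=imported, category=tool, price=26, status=new), since category is tool.

Rejected, Accepted, Accepted, Accepted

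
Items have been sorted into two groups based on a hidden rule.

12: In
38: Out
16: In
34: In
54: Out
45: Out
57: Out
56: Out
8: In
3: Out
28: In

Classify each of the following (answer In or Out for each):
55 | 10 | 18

Out, In, In

The pattern is that an item is 'In' exactly when: even AND at most 34.
55: 55 is odd, 55 > 34 — fails the rule, so Out.
10: 10 is even, 10 ≤ 34 — checks out, so In.
18: 18 is even, 18 ≤ 34 — checks out, so In.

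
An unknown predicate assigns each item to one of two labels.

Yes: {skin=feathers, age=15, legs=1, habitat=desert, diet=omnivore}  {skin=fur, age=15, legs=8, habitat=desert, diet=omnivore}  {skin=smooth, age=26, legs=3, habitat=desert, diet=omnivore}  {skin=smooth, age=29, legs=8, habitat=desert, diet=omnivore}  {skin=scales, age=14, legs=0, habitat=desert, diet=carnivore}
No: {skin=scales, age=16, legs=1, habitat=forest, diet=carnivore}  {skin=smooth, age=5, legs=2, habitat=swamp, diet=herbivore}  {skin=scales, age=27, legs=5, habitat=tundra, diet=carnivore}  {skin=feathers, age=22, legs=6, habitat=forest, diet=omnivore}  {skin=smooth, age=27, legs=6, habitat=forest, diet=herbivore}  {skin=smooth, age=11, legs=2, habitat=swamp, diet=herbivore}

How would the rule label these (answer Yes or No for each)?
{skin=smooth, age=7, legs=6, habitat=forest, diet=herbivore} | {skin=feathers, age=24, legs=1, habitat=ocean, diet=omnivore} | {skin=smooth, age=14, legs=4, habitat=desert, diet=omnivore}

No, No, Yes

The rule appears to be: habitat is desert.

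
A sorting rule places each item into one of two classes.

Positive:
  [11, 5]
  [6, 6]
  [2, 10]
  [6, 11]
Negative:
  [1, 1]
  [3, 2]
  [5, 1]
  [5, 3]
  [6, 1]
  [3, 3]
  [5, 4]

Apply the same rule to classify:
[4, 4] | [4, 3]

One predicate separates the groups cleanly: sum ≥ 12.
[4, 4]: Negative (4+4 = 8).
[4, 3]: Negative (4+3 = 7).

Negative, Negative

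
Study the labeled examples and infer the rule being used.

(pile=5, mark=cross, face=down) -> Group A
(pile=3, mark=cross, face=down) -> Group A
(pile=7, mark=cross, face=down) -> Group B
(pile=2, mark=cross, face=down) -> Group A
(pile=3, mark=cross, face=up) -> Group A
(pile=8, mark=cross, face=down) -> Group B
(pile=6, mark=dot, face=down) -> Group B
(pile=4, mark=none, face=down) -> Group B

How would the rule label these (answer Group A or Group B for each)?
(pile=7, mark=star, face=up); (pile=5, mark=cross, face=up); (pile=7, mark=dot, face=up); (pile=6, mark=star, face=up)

The common property of the 'Group A' items is: mark is cross AND pile ≤ 5. No 'Group B' item has it.

Group B, Group A, Group B, Group B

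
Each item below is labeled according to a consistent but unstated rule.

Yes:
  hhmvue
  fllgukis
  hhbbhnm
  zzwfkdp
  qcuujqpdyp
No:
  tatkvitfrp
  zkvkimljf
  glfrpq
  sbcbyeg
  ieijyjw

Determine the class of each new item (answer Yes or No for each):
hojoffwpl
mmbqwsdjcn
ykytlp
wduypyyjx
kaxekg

Yes, Yes, No, Yes, No

Checking candidate rules against both groups, what survives is: has a double letter.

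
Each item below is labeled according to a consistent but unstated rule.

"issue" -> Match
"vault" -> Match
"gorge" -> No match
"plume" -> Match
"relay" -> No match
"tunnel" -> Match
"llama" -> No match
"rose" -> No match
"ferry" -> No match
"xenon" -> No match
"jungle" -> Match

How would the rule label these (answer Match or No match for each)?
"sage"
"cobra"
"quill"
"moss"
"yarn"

No match, No match, Match, No match, No match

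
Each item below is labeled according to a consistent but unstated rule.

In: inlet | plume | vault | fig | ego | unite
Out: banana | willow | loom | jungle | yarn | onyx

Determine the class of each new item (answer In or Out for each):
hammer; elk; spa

Out, In, In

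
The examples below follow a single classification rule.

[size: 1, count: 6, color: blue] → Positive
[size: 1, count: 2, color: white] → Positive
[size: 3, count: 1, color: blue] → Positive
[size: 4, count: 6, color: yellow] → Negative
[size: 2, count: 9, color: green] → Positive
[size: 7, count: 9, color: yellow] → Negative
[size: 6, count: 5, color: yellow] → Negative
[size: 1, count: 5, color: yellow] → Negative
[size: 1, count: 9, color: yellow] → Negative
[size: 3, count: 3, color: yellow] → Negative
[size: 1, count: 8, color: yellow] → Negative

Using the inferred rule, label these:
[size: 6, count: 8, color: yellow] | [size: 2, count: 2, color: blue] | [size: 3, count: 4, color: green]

Negative, Positive, Positive

The simplest hypothesis consistent with all the labels is: color is not yellow.
[size: 6, count: 8, color: yellow]: color is yellow — does not pass, so Negative.
[size: 2, count: 2, color: blue]: color is blue — satisfies this, so Positive.
[size: 3, count: 4, color: green]: color is green — satisfies this, so Positive.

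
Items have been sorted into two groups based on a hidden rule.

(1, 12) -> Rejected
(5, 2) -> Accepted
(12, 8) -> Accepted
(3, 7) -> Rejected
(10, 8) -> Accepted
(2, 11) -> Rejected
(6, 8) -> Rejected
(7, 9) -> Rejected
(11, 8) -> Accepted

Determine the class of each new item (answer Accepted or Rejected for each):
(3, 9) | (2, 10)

Rejected, Rejected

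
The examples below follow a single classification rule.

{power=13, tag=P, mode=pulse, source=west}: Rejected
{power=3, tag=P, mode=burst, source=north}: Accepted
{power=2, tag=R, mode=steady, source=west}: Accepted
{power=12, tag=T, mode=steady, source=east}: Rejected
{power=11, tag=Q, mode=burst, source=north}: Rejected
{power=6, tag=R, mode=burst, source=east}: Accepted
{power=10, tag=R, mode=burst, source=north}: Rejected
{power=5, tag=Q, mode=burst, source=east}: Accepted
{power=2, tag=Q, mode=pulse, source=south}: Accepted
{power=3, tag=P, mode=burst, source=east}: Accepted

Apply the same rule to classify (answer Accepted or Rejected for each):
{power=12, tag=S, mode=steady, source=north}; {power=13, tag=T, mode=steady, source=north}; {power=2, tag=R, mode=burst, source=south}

The classifier is using: power ≤ 6.
{power=12, tag=S, mode=steady, source=north}: Rejected (power = 12).
{power=13, tag=T, mode=steady, source=north}: Rejected (power = 13).
{power=2, tag=R, mode=burst, source=south}: Accepted (power = 2).

Rejected, Rejected, Accepted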